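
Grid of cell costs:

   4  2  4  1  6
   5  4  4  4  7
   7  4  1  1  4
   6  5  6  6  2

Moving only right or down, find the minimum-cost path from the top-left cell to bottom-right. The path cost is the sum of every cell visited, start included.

22

Best path: r0c0 r0c1 r0c2 r0c3 r1c3 r2c3 r2c4 r3c4
Cost: 4 + 2 + 4 + 1 + 4 + 1 + 4 + 2 = 22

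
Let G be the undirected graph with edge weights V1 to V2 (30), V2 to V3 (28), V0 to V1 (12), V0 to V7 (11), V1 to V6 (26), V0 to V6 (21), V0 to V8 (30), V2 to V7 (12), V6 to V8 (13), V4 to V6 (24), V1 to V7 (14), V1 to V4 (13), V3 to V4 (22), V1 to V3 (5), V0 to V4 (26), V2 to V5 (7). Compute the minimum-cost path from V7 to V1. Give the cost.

Some routes from V7 to V1:
V7-V2-V1: 12 + 30 = 42
V7-V2-V3-V1: 12 + 28 + 5 = 45
V7-V0-V1: 11 + 12 = 23
V7-V1: 14
V7-V0-V4-V1: 11 + 26 + 13 = 50
The minimum is 14.

14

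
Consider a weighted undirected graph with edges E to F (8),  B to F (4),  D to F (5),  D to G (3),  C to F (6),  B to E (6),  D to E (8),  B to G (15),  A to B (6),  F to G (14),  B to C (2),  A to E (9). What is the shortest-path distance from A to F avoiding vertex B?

Paths from A to F avoiding B:
A-E-D-G-F: 9 + 8 + 3 + 14 = 34
A-E-D-F: 9 + 8 + 5 = 22
A-E-F: 9 + 8 = 17
The minimum is 17.

17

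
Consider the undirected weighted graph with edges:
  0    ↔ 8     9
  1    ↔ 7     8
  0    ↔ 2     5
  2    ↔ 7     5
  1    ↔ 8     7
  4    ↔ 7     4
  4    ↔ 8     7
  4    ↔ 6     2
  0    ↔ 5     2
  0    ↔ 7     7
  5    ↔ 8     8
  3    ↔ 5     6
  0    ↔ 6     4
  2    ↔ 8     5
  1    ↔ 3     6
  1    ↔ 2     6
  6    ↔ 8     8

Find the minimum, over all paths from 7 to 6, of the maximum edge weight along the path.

Comparing a few candidate routes:
7-4-6: max(4, 2) = 4
7-2-1-8-4-6: max(5, 6, 7, 7, 2) = 7
7-2-0-6: max(5, 5, 4) = 5
7-2-1-3-5-0-6: max(5, 6, 6, 6, 2, 4) = 6
Best route has worst link 4.

4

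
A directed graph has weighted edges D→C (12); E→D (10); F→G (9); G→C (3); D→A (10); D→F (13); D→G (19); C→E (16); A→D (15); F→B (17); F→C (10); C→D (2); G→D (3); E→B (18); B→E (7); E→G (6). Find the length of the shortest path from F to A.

Comparing a few candidate routes:
F - G - C - D - A: 9 + 3 + 2 + 10 = 24
F - B - E - G - D - A: 17 + 7 + 6 + 3 + 10 = 43
F - G - D - A: 9 + 3 + 10 = 22
F - C - D - A: 10 + 2 + 10 = 22
F - B - E - D - A: 17 + 7 + 10 + 10 = 44
Shortest: 22.

22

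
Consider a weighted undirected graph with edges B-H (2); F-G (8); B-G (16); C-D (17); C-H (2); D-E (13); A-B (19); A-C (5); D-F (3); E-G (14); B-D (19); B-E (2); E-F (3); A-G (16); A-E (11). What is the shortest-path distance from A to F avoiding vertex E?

Checking several routes:
A - C - D - F: 5 + 17 + 3 = 25
A - B - D - F: 19 + 19 + 3 = 41
A - B - G - F: 19 + 16 + 8 = 43
A - C - H - B - D - F: 5 + 2 + 2 + 19 + 3 = 31
A - G - F: 16 + 8 = 24
A - C - H - B - G - F: 5 + 2 + 2 + 16 + 8 = 33
Shortest: 24.

24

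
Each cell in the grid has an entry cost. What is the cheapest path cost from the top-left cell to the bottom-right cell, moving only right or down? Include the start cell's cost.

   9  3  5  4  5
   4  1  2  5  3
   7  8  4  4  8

31

Take (0,0) → (0,1) → (1,1) → (1,2) → (1,3) → (1,4) → (2,4) for a total of 9 + 3 + 1 + 2 + 5 + 3 + 8 = 31.
For comparison, the top-then-right route costs 37.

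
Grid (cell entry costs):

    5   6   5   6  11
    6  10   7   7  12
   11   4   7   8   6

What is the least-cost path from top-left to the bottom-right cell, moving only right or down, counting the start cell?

Cheapest: [0,0] -> [0,1] -> [0,2] -> [0,3] -> [1,3] -> [2,3] -> [2,4]
  5 + 6 + 5 + 6 + 7 + 8 + 6 = 43

43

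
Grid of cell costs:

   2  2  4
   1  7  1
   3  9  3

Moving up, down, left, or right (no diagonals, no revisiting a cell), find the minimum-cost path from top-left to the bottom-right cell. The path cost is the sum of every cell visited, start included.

Path r0c0 → r0c1 → r0c2 → r1c2 → r2c2: 2 + 2 + 4 + 1 + 3 = 12.

12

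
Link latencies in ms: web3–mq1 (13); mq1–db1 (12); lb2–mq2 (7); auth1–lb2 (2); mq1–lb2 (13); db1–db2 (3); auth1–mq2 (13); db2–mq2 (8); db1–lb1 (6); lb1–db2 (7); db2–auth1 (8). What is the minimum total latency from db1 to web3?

25

Comparing a few candidate routes:
db1 -> mq1 -> web3: 12 + 13 = 25
db1 -> db2 -> mq2 -> auth1 -> lb2 -> mq1 -> web3: 3 + 8 + 13 + 2 + 13 + 13 = 52
db1 -> lb1 -> db2 -> auth1 -> lb2 -> mq1 -> web3: 6 + 7 + 8 + 2 + 13 + 13 = 49
db1 -> db2 -> mq2 -> lb2 -> mq1 -> web3: 3 + 8 + 7 + 13 + 13 = 44
db1 -> lb1 -> db2 -> mq2 -> lb2 -> mq1 -> web3: 6 + 7 + 8 + 7 + 13 + 13 = 54
db1 -> db2 -> auth1 -> lb2 -> mq1 -> web3: 3 + 8 + 2 + 13 + 13 = 39
Shortest: 25 ms.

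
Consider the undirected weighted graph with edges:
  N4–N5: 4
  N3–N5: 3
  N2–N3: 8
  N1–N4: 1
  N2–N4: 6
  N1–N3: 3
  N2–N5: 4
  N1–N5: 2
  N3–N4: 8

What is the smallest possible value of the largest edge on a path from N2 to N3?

4

Checking several routes:
N2 → N5 → N3: max(4, 3) = 4
N2 → N5 → N4 → N1 → N3: max(4, 4, 1, 3) = 4
N2 → N5 → N1 → N3: max(4, 2, 3) = 4
N2 → N4 → N1 → N3: max(6, 1, 3) = 6
Smallest bottleneck: 4.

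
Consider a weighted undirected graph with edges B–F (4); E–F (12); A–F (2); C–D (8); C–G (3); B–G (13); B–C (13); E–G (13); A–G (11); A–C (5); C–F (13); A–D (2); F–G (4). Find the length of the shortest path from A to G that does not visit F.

Paths from A to G avoiding F:
A - C - G: 5 + 3 = 8
A - D - C - G: 2 + 8 + 3 = 13
A - C - B - G: 5 + 13 + 13 = 31
A - D - C - B - G: 2 + 8 + 13 + 13 = 36
A - G: 11
Best route has total 8.

8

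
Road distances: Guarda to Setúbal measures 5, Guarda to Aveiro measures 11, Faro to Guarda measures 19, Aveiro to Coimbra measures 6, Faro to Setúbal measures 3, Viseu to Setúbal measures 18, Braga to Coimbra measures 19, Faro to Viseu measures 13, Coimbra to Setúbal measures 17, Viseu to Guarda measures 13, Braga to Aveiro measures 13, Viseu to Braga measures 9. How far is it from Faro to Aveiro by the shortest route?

Comparing a few candidate routes:
Faro - Guarda - Aveiro: 19 + 11 = 30
Faro - Setúbal - Guarda - Aveiro: 3 + 5 + 11 = 19
Faro - Setúbal - Coimbra - Aveiro: 3 + 17 + 6 = 26
Best route has total 19.

19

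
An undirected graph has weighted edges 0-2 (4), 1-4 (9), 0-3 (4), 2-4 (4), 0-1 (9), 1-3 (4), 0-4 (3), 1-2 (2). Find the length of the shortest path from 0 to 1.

6

Some routes from 0 to 1:
0 -> 4 -> 2 -> 1: 3 + 4 + 2 = 9
0 -> 2 -> 1: 4 + 2 = 6
0 -> 1: 9
0 -> 4 -> 1: 3 + 9 = 12
0 -> 3 -> 1: 4 + 4 = 8
Best route has total 6.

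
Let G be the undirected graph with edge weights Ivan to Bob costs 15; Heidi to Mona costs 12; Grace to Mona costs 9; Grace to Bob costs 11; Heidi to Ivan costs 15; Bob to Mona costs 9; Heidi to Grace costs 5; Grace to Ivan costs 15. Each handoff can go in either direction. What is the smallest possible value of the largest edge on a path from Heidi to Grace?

Checking several routes:
Heidi - Mona - Grace: max(12, 9) = 12
Heidi - Grace: max(5) = 5
Heidi - Mona - Bob - Grace: max(12, 9, 11) = 12
Smallest bottleneck: 5.

5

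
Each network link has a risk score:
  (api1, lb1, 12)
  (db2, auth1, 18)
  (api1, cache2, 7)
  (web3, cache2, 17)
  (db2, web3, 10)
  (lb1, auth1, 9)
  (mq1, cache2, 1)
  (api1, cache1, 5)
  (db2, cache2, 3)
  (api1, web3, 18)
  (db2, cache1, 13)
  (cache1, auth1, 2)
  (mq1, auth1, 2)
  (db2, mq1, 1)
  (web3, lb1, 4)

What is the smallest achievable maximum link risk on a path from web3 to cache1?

Checking several routes:
web3-lb1-auth1-mq1-db2-cache2-api1-cache1: max(4, 9, 2, 1, 3, 7, 5) = 9
web3-lb1-auth1-mq1-cache2-api1-cache1: max(4, 9, 2, 1, 7, 5) = 9
web3-lb1-auth1-cache1: max(4, 9, 2) = 9
Smallest bottleneck: 9.

9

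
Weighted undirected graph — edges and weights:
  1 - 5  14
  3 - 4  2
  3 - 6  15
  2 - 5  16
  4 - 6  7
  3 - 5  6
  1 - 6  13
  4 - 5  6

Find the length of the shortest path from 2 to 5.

Paths from 2 to 5:
2 - 5: 16
The minimum is 16.

16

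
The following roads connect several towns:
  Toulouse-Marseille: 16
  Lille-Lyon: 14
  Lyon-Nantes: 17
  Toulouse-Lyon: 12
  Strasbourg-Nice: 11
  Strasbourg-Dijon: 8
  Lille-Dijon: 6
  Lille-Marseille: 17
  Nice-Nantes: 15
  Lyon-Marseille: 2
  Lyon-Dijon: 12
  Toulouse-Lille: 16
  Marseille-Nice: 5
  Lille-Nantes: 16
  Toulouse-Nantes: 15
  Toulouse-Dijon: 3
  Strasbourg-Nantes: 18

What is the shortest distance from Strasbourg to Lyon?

18

Comparing a few candidate routes:
Strasbourg → Dijon → Lille → Marseille → Lyon: 8 + 6 + 17 + 2 = 33
Strasbourg → Nice → Marseille → Lyon: 11 + 5 + 2 = 18
Strasbourg → Dijon → Toulouse → Lyon: 8 + 3 + 12 = 23
Strasbourg → Dijon → Lyon: 8 + 12 = 20
Strasbourg → Dijon → Toulouse → Marseille → Lyon: 8 + 3 + 16 + 2 = 29
Strasbourg → Dijon → Lille → Lyon: 8 + 6 + 14 = 28
Shortest: 18.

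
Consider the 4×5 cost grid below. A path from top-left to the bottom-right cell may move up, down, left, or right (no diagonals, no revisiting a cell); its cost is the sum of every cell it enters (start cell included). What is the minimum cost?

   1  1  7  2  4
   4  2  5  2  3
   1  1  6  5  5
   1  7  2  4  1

18

Path r0c0 r0c1 r1c1 r2c1 r2c2 r3c2 r3c3 r3c4: 1 + 1 + 2 + 1 + 6 + 2 + 4 + 1 = 18.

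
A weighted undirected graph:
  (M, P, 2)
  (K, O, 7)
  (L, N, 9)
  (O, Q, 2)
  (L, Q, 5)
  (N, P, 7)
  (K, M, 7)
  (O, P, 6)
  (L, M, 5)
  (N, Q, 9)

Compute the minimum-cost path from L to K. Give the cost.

12

Checking several routes:
L - M - P - O - K: 5 + 2 + 6 + 7 = 20
L - Q - O - P - M - K: 5 + 2 + 6 + 2 + 7 = 22
L - M - K: 5 + 7 = 12
L - Q - O - K: 5 + 2 + 7 = 14
The minimum is 12.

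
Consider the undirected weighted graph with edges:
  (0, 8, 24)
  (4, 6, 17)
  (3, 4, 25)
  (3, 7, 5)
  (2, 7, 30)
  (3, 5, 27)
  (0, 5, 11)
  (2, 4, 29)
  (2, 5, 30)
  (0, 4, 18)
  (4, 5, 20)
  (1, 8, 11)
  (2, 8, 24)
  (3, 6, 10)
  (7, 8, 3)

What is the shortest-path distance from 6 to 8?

18

Some routes from 6 to 8:
6 - 4 - 2 - 8: 17 + 29 + 24 = 70
6 - 3 - 7 - 8: 10 + 5 + 3 = 18
6 - 4 - 0 - 8: 17 + 18 + 24 = 59
6 - 4 - 3 - 7 - 8: 17 + 25 + 5 + 3 = 50
6 - 3 - 5 - 0 - 8: 10 + 27 + 11 + 24 = 72
6 - 3 - 7 - 2 - 8: 10 + 5 + 30 + 24 = 69
The minimum is 18.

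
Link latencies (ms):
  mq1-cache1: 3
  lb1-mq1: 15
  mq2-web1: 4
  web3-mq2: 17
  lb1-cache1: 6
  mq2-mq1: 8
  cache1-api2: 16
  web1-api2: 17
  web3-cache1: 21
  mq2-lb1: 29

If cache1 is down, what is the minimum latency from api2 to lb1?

44

Candidate routes:
api2 - web1 - mq2 - lb1: 17 + 4 + 29 = 50
api2 - web1 - mq2 - mq1 - lb1: 17 + 4 + 8 + 15 = 44
Shortest: 44 ms.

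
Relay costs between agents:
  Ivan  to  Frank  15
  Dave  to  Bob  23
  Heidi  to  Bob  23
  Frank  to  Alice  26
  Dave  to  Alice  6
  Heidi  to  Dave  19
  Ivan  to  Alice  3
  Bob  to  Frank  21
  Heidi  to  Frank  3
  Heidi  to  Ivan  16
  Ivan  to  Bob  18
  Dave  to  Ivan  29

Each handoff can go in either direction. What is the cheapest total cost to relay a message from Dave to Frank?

22

Checking several routes:
Dave -> Alice -> Ivan -> Heidi -> Frank: 6 + 3 + 16 + 3 = 28
Dave -> Heidi -> Frank: 19 + 3 = 22
Dave -> Alice -> Ivan -> Frank: 6 + 3 + 15 = 24
Shortest: 22.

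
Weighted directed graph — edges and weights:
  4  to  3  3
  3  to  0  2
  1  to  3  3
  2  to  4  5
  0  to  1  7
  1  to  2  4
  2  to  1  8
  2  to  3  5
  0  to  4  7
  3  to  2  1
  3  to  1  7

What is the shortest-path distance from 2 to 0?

7

Paths from 2 to 0:
2 → 4 → 3 → 0: 5 + 3 + 2 = 10
2 → 3 → 0: 5 + 2 = 7
2 → 1 → 3 → 0: 8 + 3 + 2 = 13
Best route has total 7.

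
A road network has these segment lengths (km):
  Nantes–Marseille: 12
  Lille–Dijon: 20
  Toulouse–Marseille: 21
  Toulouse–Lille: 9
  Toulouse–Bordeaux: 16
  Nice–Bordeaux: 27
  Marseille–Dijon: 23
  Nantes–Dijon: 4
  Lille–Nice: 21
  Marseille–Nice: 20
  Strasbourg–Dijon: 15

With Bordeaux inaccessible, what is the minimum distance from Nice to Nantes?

32

A few of the Nice→Nantes routes:
Nice-Lille-Dijon-Nantes: 21 + 20 + 4 = 45
Nice-Lille-Toulouse-Marseille-Nantes: 21 + 9 + 21 + 12 = 63
Nice-Marseille-Nantes: 20 + 12 = 32
Nice-Marseille-Toulouse-Lille-Dijon-Nantes: 20 + 21 + 9 + 20 + 4 = 74
Nice-Marseille-Dijon-Nantes: 20 + 23 + 4 = 47
Shortest: 32 km.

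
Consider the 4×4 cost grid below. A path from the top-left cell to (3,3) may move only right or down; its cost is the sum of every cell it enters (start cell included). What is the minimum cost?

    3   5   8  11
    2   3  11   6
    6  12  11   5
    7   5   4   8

35

One optimal route is r0c0→r1c0→r2c0→r3c0→r3c1→r3c2→r3c3.
Its cost is 3 + 2 + 6 + 7 + 5 + 4 + 8 = 35.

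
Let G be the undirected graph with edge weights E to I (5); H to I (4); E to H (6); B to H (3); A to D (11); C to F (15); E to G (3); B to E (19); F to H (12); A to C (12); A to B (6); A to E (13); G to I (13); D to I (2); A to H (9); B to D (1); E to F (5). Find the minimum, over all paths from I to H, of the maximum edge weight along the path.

Some routes from I to H:
I - E - H: max(5, 6) = 6
I - D - B - H: max(2, 1, 3) = 3
I - H: max(4) = 4
The minimum achievable maximum is 3.

3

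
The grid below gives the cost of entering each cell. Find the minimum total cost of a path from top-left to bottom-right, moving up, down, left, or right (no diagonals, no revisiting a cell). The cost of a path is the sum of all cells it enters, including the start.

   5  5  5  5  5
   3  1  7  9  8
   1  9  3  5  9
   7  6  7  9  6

Path r0c0 -> r1c0 -> r1c1 -> r1c2 -> r2c2 -> r2c3 -> r2c4 -> r3c4: 5 + 3 + 1 + 7 + 3 + 5 + 9 + 6 = 39.

39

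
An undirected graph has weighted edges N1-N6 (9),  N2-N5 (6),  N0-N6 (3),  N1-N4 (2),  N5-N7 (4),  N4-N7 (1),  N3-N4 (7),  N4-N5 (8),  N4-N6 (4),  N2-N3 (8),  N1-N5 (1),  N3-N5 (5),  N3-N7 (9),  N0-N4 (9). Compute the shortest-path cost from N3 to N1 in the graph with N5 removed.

Some routes from N3 to N1 avoiding N5:
N3 - N4 - N1: 7 + 2 = 9
N3 - N7 - N4 - N6 - N1: 9 + 1 + 4 + 9 = 23
N3 - N7 - N4 - N1: 9 + 1 + 2 = 12
N3 - N4 - N6 - N1: 7 + 4 + 9 = 20
Shortest: 9.

9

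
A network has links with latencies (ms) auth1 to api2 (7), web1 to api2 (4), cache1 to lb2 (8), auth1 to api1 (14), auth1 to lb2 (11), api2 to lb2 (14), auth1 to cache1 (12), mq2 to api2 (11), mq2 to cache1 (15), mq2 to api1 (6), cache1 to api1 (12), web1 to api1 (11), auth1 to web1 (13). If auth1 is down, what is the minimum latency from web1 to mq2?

Routes from web1 to mq2 avoiding auth1:
web1 -> api1 -> cache1 -> mq2: 11 + 12 + 15 = 38
web1 -> api2 -> lb2 -> cache1 -> api1 -> mq2: 4 + 14 + 8 + 12 + 6 = 44
web1 -> api1 -> cache1 -> lb2 -> api2 -> mq2: 11 + 12 + 8 + 14 + 11 = 56
web1 -> api1 -> mq2: 11 + 6 = 17
web1 -> api2 -> lb2 -> cache1 -> mq2: 4 + 14 + 8 + 15 = 41
web1 -> api2 -> mq2: 4 + 11 = 15
Shortest: 15 ms.

15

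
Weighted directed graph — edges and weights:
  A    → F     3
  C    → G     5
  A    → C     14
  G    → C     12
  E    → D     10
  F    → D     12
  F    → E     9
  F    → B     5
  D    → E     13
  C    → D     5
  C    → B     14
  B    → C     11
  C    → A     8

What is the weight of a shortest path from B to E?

Candidate routes:
B-C-A-F-E: 11 + 8 + 3 + 9 = 31
B-C-A-F-D-E: 11 + 8 + 3 + 12 + 13 = 47
B-C-D-E: 11 + 5 + 13 = 29
Shortest: 29.

29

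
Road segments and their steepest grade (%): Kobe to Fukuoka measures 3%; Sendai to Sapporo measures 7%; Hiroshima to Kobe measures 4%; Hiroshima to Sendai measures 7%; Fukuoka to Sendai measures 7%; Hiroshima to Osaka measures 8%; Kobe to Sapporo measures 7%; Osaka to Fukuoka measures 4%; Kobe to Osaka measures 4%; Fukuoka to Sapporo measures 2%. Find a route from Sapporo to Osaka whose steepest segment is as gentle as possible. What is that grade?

4

Some routes from Sapporo to Osaka:
Sapporo → Kobe → Osaka: max(7, 4) = 7
Sapporo → Kobe → Fukuoka → Osaka: max(7, 3, 4) = 7
Sapporo → Fukuoka → Osaka: max(2, 4) = 4
Sapporo → Fukuoka → Kobe → Osaka: max(2, 3, 4) = 4
Sapporo → Kobe → Hiroshima → Sendai → Fukuoka → Osaka: max(7, 4, 7, 7, 4) = 7
Smallest bottleneck: 4%.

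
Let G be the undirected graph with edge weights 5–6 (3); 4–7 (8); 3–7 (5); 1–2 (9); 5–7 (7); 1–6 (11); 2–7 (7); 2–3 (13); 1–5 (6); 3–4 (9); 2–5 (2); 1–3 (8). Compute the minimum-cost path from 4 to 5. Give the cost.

A few of the 4→5 routes:
4 - 7 - 5: 8 + 7 = 15
4 - 7 - 2 - 5: 8 + 7 + 2 = 17
4 - 3 - 7 - 2 - 5: 9 + 5 + 7 + 2 = 23
4 - 3 - 7 - 5: 9 + 5 + 7 = 21
Shortest: 15.

15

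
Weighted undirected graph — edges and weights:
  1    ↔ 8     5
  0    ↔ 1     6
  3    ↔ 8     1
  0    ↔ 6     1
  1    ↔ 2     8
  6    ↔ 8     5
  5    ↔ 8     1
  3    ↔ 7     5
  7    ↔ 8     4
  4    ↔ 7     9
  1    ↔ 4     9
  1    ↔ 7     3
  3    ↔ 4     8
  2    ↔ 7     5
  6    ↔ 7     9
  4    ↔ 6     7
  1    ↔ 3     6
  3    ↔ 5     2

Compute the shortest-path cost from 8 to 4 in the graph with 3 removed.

A few of the 8→4 routes:
8 → 6 → 4: 5 + 7 = 12
8 → 1 → 7 → 4: 5 + 3 + 9 = 17
8 → 1 → 4: 5 + 9 = 14
8 → 7 → 1 → 4: 4 + 3 + 9 = 16
8 → 7 → 4: 4 + 9 = 13
The minimum is 12.

12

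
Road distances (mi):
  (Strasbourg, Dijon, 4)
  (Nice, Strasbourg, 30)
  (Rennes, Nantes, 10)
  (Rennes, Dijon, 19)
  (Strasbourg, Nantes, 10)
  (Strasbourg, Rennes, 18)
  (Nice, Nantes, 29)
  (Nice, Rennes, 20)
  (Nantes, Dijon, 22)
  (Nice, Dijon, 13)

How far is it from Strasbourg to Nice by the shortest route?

A few of the Strasbourg→Nice routes:
Strasbourg→Dijon→Nice: 4 + 13 = 17
Strasbourg→Nice: 30
Strasbourg→Rennes→Nice: 18 + 20 = 38
The minimum is 17 mi.

17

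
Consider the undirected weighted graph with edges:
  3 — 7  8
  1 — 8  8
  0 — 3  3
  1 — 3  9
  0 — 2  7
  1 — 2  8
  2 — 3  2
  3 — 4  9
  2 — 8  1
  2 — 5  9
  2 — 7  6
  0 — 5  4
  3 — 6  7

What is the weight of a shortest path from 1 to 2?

Routes from 1 to 2:
1-8-2: 8 + 1 = 9
1-2: 8
1-3-7-2: 9 + 8 + 6 = 23
1-3-0-2: 9 + 3 + 7 = 19
1-3-0-5-2: 9 + 3 + 4 + 9 = 25
1-3-2: 9 + 2 = 11
Shortest: 8.

8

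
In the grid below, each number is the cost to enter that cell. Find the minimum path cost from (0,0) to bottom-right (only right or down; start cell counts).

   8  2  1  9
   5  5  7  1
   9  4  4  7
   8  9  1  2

25

Cheapest: [0,0] -> [0,1] -> [0,2] -> [1,2] -> [2,2] -> [3,2] -> [3,3]
  8 + 2 + 1 + 7 + 4 + 1 + 2 = 25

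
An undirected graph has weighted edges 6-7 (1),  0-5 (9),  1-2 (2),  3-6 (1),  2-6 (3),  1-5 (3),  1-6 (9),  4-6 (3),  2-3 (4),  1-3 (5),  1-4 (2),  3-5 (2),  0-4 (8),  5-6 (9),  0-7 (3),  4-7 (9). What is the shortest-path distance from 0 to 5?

Comparing a few candidate routes:
0→5: 9
0→7→6→3→5: 3 + 1 + 1 + 2 = 7
0→7→6→2→1→5: 3 + 1 + 3 + 2 + 3 = 12
Shortest: 7.

7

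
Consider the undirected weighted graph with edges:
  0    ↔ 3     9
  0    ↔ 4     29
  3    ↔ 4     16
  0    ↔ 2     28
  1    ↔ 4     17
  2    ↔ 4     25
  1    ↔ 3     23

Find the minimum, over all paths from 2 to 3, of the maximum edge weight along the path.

25

Some routes from 2 to 3:
2-0-4-1-3: max(28, 29, 17, 23) = 29
2-0-3: max(28, 9) = 28
2-4-1-3: max(25, 17, 23) = 25
2-4-3: max(25, 16) = 25
Best route has worst link 25.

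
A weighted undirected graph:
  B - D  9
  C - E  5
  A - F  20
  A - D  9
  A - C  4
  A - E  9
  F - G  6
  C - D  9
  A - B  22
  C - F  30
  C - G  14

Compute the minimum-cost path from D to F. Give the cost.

Comparing a few candidate routes:
D→C→E→A→F: 9 + 5 + 9 + 20 = 43
D→A→F: 9 + 20 = 29
D→C→G→F: 9 + 14 + 6 = 29
D→A→C→G→F: 9 + 4 + 14 + 6 = 33
D→C→A→F: 9 + 4 + 20 = 33
D→C→F: 9 + 30 = 39
The minimum is 29.

29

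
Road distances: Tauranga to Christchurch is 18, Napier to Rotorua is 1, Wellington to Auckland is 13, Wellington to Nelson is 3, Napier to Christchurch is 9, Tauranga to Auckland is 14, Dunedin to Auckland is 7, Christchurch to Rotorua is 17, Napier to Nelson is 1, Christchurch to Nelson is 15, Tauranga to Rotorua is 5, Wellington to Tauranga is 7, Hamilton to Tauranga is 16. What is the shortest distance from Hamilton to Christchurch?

31

Comparing a few candidate routes:
Hamilton - Tauranga - Wellington - Nelson - Napier - Christchurch: 16 + 7 + 3 + 1 + 9 = 36
Hamilton - Tauranga - Rotorua - Christchurch: 16 + 5 + 17 = 38
Hamilton - Tauranga - Rotorua - Napier - Nelson - Christchurch: 16 + 5 + 1 + 1 + 15 = 38
Hamilton - Tauranga - Rotorua - Napier - Christchurch: 16 + 5 + 1 + 9 = 31
Hamilton - Tauranga - Christchurch: 16 + 18 = 34
Best route has total 31.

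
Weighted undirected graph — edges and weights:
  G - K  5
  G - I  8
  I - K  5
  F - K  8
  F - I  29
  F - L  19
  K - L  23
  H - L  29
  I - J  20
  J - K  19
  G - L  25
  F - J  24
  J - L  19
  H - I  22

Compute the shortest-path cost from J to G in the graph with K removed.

A few of the J→G routes:
J -> F -> L -> G: 24 + 19 + 25 = 68
J -> F -> I -> G: 24 + 29 + 8 = 61
J -> L -> H -> I -> G: 19 + 29 + 22 + 8 = 78
J -> L -> F -> I -> G: 19 + 19 + 29 + 8 = 75
J -> L -> G: 19 + 25 = 44
J -> I -> G: 20 + 8 = 28
Shortest: 28.

28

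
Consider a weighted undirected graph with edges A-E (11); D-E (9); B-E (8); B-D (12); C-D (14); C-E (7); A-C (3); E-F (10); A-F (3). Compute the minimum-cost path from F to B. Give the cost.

A few of the F→B routes:
F → A → E → B: 3 + 11 + 8 = 22
F → E → D → B: 10 + 9 + 12 = 31
F → E → B: 10 + 8 = 18
F → A → C → D → B: 3 + 3 + 14 + 12 = 32
F → A → C → E → B: 3 + 3 + 7 + 8 = 21
Best route has total 18.

18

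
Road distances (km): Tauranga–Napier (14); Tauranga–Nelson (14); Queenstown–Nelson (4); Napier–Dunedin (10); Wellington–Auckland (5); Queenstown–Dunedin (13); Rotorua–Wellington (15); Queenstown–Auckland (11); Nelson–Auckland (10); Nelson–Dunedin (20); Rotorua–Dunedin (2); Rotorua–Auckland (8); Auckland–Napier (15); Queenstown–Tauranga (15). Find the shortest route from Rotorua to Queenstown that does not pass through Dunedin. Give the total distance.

19

A few of the Rotorua→Queenstown routes:
Rotorua→Wellington→Auckland→Nelson→Queenstown: 15 + 5 + 10 + 4 = 34
Rotorua→Auckland→Nelson→Queenstown: 8 + 10 + 4 = 22
Rotorua→Wellington→Auckland→Queenstown: 15 + 5 + 11 = 31
Rotorua→Auckland→Nelson→Tauranga→Queenstown: 8 + 10 + 14 + 15 = 47
Rotorua→Auckland→Queenstown: 8 + 11 = 19
The minimum is 19 km.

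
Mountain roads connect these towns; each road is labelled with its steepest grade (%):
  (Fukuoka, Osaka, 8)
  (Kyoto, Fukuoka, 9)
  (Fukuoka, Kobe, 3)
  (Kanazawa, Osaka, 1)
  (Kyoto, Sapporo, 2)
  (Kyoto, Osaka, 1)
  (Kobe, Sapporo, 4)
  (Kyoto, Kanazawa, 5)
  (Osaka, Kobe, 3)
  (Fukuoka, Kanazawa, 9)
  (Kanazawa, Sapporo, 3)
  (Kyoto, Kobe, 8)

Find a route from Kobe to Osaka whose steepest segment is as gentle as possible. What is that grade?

3

Some routes from Kobe to Osaka:
Kobe-Sapporo-Kanazawa-Osaka: max(4, 3, 1) = 4
Kobe-Osaka: max(3) = 3
Kobe-Sapporo-Kyoto-Osaka: max(4, 2, 1) = 4
Kobe-Sapporo-Kanazawa-Kyoto-Osaka: max(4, 3, 5, 1) = 5
Kobe-Sapporo-Kyoto-Kanazawa-Osaka: max(4, 2, 5, 1) = 5
Smallest bottleneck: 3%.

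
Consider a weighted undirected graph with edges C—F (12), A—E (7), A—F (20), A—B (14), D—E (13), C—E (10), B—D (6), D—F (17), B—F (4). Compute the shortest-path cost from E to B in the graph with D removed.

Paths from E to B avoiding D:
E - A - B: 7 + 14 = 21
E - C - F - B: 10 + 12 + 4 = 26
E - A - F - B: 7 + 20 + 4 = 31
E - C - F - A - B: 10 + 12 + 20 + 14 = 56
Shortest: 21.

21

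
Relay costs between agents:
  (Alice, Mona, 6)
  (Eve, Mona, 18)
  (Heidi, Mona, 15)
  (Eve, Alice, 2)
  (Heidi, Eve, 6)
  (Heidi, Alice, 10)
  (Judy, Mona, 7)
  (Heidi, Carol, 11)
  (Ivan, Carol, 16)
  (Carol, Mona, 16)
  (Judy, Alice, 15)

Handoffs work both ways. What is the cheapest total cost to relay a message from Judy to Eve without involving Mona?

Paths from Judy to Eve avoiding Mona:
Judy→Alice→Eve: 15 + 2 = 17
Judy→Alice→Heidi→Eve: 15 + 10 + 6 = 31
The minimum is 17.

17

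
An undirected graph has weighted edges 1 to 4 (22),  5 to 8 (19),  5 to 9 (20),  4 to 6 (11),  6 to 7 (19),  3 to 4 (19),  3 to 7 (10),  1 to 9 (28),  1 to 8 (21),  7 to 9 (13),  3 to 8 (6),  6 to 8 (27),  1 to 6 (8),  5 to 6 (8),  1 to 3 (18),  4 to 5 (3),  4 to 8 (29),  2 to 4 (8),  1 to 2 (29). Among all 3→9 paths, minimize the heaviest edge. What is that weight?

13

A few of the 3→9 routes:
3→7→9: max(10, 13) = 13
3→8→5→4→6→7→9: max(6, 19, 3, 11, 19, 13) = 19
3→4→6→7→9: max(19, 11, 19, 13) = 19
3→8→5→6→7→9: max(6, 19, 8, 19, 13) = 19
3→4→5→6→7→9: max(19, 3, 8, 19, 13) = 19
3→1→6→7→9: max(18, 8, 19, 13) = 19
Best route has worst link 13.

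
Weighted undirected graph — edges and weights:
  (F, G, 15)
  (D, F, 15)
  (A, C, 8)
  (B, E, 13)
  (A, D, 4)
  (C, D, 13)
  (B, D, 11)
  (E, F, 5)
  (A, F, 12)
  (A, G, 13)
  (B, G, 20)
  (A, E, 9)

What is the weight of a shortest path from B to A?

15

Some routes from B to A:
B - E - A: 13 + 9 = 22
B - D - A: 11 + 4 = 15
B - E - F - A: 13 + 5 + 12 = 30
Best route has total 15.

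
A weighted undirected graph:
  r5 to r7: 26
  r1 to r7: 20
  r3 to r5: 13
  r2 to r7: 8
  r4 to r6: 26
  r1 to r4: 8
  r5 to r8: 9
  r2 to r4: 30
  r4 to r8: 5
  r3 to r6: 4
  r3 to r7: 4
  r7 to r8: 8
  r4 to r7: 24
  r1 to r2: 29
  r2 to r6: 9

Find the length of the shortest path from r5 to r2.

25

Some routes from r5 to r2:
r5→r8→r7→r3→r6→r2: 9 + 8 + 4 + 4 + 9 = 34
r5→r7→r2: 26 + 8 = 34
r5→r3→r7→r2: 13 + 4 + 8 = 25
r5→r3→r6→r2: 13 + 4 + 9 = 26
r5→r8→r7→r2: 9 + 8 + 8 = 25
Best route has total 25.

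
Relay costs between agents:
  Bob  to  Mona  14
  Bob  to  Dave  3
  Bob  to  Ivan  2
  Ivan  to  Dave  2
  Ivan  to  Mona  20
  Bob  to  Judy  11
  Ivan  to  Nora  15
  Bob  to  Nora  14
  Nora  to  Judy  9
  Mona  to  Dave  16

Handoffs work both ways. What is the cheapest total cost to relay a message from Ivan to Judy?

13

Comparing a few candidate routes:
Ivan-Dave-Bob-Nora-Judy: 2 + 3 + 14 + 9 = 28
Ivan-Bob-Nora-Judy: 2 + 14 + 9 = 25
Ivan-Nora-Judy: 15 + 9 = 24
Ivan-Bob-Judy: 2 + 11 = 13
Ivan-Dave-Bob-Judy: 2 + 3 + 11 = 16
Ivan-Nora-Bob-Judy: 15 + 14 + 11 = 40
The minimum is 13.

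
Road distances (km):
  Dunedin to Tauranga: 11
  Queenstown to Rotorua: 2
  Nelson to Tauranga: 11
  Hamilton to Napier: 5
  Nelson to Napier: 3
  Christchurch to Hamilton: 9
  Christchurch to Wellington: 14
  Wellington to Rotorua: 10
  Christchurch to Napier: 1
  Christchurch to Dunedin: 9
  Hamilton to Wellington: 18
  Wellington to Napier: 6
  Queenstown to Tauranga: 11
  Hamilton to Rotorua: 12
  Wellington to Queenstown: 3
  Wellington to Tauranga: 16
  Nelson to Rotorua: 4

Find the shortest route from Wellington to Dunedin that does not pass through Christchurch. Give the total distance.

25

Some routes from Wellington to Dunedin avoiding Christchurch:
Wellington -> Rotorua -> Queenstown -> Tauranga -> Dunedin: 10 + 2 + 11 + 11 = 34
Wellington -> Queenstown -> Rotorua -> Nelson -> Tauranga -> Dunedin: 3 + 2 + 4 + 11 + 11 = 31
Wellington -> Tauranga -> Dunedin: 16 + 11 = 27
Wellington -> Napier -> Nelson -> Tauranga -> Dunedin: 6 + 3 + 11 + 11 = 31
Wellington -> Queenstown -> Tauranga -> Dunedin: 3 + 11 + 11 = 25
The minimum is 25 km.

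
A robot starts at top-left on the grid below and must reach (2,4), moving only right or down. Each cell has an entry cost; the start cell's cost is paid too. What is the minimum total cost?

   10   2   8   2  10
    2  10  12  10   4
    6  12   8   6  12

Best path: (0,0) -> (0,1) -> (0,2) -> (0,3) -> (0,4) -> (1,4) -> (2,4)
Cost: 10 + 2 + 8 + 2 + 10 + 4 + 12 = 48

48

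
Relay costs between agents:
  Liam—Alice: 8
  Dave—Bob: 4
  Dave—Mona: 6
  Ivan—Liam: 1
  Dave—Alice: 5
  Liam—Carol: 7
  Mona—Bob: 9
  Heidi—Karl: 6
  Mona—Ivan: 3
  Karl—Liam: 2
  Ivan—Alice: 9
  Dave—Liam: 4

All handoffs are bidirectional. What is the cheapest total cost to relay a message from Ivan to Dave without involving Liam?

9

Candidate routes:
Ivan → Mona → Dave: 3 + 6 = 9
Ivan → Mona → Bob → Dave: 3 + 9 + 4 = 16
Ivan → Alice → Dave: 9 + 5 = 14
Shortest: 9.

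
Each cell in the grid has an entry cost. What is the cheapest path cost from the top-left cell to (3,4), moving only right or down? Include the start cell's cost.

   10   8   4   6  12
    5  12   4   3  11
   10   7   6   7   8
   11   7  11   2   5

43

Path (0,0) → (0,1) → (0,2) → (1,2) → (1,3) → (2,3) → (3,3) → (3,4): 10 + 8 + 4 + 4 + 3 + 7 + 2 + 5 = 43.
For comparison, the top-then-right route costs 64.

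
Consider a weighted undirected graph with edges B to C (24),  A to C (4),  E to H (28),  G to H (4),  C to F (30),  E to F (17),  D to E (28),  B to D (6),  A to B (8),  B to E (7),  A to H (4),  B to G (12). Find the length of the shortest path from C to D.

Some routes from C to D:
C-A-B-E-D: 4 + 8 + 7 + 28 = 47
C-B-D: 24 + 6 = 30
C-A-H-G-B-D: 4 + 4 + 4 + 12 + 6 = 30
C-A-H-E-B-D: 4 + 4 + 28 + 7 + 6 = 49
C-A-B-D: 4 + 8 + 6 = 18
C-A-H-G-B-E-D: 4 + 4 + 4 + 12 + 7 + 28 = 59
The minimum is 18.

18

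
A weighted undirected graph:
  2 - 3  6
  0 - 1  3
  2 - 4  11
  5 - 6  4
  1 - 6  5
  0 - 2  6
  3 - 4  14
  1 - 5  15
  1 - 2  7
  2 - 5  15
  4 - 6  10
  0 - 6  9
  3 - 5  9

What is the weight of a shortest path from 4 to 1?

Comparing a few candidate routes:
4→6→1: 10 + 5 = 15
4→2→1: 11 + 7 = 18
4→2→0→1: 11 + 6 + 3 = 20
4→6→0→1: 10 + 9 + 3 = 22
The minimum is 15.

15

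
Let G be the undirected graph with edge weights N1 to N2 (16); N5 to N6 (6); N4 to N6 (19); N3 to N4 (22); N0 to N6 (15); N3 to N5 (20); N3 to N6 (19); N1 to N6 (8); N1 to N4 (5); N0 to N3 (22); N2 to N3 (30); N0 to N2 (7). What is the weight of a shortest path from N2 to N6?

Checking several routes:
N2→N3→N6: 30 + 19 = 49
N2→N0→N3→N5→N6: 7 + 22 + 20 + 6 = 55
N2→N0→N3→N6: 7 + 22 + 19 = 48
N2→N1→N4→N6: 16 + 5 + 19 = 40
N2→N1→N6: 16 + 8 = 24
N2→N0→N6: 7 + 15 = 22
Best route has total 22.

22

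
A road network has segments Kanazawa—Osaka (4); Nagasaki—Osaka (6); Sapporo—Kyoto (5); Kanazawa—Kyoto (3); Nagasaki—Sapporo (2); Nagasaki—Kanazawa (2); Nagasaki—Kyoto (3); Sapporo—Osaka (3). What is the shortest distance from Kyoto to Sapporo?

5

Comparing a few candidate routes:
Kyoto-Nagasaki-Sapporo: 3 + 2 = 5
Kyoto-Kanazawa-Osaka-Sapporo: 3 + 4 + 3 = 10
Kyoto-Kanazawa-Nagasaki-Sapporo: 3 + 2 + 2 = 7
Kyoto-Sapporo: 5
Best route has total 5 km.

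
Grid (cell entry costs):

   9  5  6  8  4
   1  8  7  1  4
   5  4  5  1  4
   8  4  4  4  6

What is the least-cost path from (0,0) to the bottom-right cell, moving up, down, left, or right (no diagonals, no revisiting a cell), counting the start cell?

35

Take [0,0] → [1,0] → [2,0] → [2,1] → [2,2] → [2,3] → [2,4] → [3,4] for a total of 9 + 1 + 5 + 4 + 5 + 1 + 4 + 6 = 35.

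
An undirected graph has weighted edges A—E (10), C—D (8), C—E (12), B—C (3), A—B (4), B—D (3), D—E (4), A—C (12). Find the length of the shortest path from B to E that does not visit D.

14

Candidate routes:
B-A-E: 4 + 10 = 14
B-C-A-E: 3 + 12 + 10 = 25
B-A-C-E: 4 + 12 + 12 = 28
B-C-E: 3 + 12 = 15
Shortest: 14.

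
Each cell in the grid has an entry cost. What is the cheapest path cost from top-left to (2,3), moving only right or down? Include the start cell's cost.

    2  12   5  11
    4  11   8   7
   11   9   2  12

Path [0,0] [1,0] [1,1] [1,2] [2,2] [2,3]: 2 + 4 + 11 + 8 + 2 + 12 = 39.

39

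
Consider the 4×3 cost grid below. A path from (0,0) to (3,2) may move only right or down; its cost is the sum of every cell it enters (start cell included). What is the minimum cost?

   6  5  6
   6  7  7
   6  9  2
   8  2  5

31

Best path: (0,0)→(0,1)→(0,2)→(1,2)→(2,2)→(3,2)
Cost: 6 + 5 + 6 + 7 + 2 + 5 = 31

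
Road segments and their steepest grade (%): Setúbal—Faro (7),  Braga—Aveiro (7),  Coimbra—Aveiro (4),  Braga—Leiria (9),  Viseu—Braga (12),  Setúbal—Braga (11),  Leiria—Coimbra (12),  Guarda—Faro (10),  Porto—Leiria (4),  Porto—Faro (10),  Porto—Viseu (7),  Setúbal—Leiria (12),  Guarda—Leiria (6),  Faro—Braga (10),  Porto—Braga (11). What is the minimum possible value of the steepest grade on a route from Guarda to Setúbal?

Checking several routes:
Guarda - Leiria - Braga - Faro - Setúbal: max(6, 9, 10, 7) = 10
Guarda - Leiria - Porto - Braga - Setúbal: max(6, 4, 11, 11) = 11
Guarda - Leiria - Porto - Faro - Setúbal: max(6, 4, 10, 7) = 10
Guarda - Leiria - Porto - Braga - Faro - Setúbal: max(6, 4, 11, 10, 7) = 11
Guarda - Faro - Setúbal: max(10, 7) = 10
The minimum achievable maximum is 10%.

10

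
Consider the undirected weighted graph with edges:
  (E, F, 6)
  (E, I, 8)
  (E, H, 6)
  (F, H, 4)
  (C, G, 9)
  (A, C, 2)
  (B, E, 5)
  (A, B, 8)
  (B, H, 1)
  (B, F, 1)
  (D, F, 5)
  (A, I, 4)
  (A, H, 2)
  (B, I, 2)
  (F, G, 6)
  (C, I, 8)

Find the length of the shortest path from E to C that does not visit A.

15

Checking several routes:
E -> H -> F -> B -> I -> C: 6 + 4 + 1 + 2 + 8 = 21
E -> B -> I -> C: 5 + 2 + 8 = 15
E -> I -> C: 8 + 8 = 16
E -> F -> B -> I -> C: 6 + 1 + 2 + 8 = 17
E -> H -> B -> I -> C: 6 + 1 + 2 + 8 = 17
E -> F -> H -> B -> I -> C: 6 + 4 + 1 + 2 + 8 = 21
Best route has total 15.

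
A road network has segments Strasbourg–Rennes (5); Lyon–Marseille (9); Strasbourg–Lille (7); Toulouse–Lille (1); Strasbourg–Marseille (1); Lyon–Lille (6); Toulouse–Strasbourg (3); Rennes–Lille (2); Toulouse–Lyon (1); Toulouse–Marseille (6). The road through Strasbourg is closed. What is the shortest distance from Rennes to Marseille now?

9

Routes from Rennes to Marseille avoiding Strasbourg:
Rennes → Lille → Toulouse → Marseille: 2 + 1 + 6 = 9
Rennes → Lille → Lyon → Marseille: 2 + 6 + 9 = 17
Rennes → Lille → Lyon → Toulouse → Marseille: 2 + 6 + 1 + 6 = 15
Rennes → Lille → Toulouse → Lyon → Marseille: 2 + 1 + 1 + 9 = 13
Best route has total 9 km.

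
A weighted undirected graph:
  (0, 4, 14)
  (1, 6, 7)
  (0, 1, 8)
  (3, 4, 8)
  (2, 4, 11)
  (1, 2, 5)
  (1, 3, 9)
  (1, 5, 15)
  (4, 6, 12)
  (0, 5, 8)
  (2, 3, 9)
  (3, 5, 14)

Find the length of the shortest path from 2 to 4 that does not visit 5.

11

Some routes from 2 to 4 avoiding 5:
2 - 3 - 1 - 6 - 4: 9 + 9 + 7 + 12 = 37
2 - 3 - 4: 9 + 8 = 17
2 - 1 - 6 - 4: 5 + 7 + 12 = 24
2 - 4: 11
2 - 1 - 3 - 4: 5 + 9 + 8 = 22
2 - 1 - 0 - 4: 5 + 8 + 14 = 27
The minimum is 11.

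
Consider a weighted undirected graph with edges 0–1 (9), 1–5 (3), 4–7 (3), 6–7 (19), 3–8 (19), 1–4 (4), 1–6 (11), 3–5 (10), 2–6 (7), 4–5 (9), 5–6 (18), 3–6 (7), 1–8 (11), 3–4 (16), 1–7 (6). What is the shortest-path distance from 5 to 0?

A few of the 5→0 routes:
5-4-1-0: 9 + 4 + 9 = 22
5-3-6-1-0: 10 + 7 + 11 + 9 = 37
5-1-0: 3 + 9 = 12
5-4-7-1-0: 9 + 3 + 6 + 9 = 27
Best route has total 12.

12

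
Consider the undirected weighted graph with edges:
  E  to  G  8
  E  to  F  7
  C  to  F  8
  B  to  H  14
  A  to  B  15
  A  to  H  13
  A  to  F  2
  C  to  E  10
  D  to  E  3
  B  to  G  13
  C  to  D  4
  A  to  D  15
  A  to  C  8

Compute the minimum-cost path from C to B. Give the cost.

Checking several routes:
C→D→E→G→B: 4 + 3 + 8 + 13 = 28
C→A→B: 8 + 15 = 23
C→F→A→B: 8 + 2 + 15 = 25
The minimum is 23.

23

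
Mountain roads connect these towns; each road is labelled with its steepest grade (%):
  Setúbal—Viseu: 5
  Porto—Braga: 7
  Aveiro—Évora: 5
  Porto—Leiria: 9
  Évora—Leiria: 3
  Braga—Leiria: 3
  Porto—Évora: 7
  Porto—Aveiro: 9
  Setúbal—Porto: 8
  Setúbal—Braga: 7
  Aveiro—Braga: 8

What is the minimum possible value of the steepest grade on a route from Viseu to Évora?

Some routes from Viseu to Évora:
Viseu - Setúbal - Porto - Braga - Leiria - Évora: max(5, 8, 7, 3, 3) = 8
Viseu - Setúbal - Porto - Braga - Aveiro - Évora: max(5, 8, 7, 8, 5) = 8
Viseu - Setúbal - Porto - Évora: max(5, 8, 7) = 8
Viseu - Setúbal - Braga - Porto - Évora: max(5, 7, 7, 7) = 7
Viseu - Setúbal - Braga - Leiria - Évora: max(5, 7, 3, 3) = 7
Viseu - Setúbal - Braga - Aveiro - Évora: max(5, 7, 8, 5) = 8
Smallest bottleneck: 7%.

7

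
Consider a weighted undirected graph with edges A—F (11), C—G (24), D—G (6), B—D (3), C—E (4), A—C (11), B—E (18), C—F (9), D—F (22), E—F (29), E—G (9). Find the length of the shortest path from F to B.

Comparing a few candidate routes:
F → C → E → G → D → B: 9 + 4 + 9 + 6 + 3 = 31
F → C → E → B: 9 + 4 + 18 = 31
F → D → B: 22 + 3 = 25
The minimum is 25.

25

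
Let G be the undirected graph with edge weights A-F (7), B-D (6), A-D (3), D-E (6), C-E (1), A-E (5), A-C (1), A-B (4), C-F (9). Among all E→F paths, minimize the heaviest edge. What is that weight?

7

Comparing a few candidate routes:
E → C → A → F: max(1, 1, 7) = 7
E → D → A → F: max(6, 3, 7) = 7
E → A → F: max(5, 7) = 7
E → C → F: max(1, 9) = 9
E → D → B → A → F: max(6, 6, 4, 7) = 7
Best route has worst link 7.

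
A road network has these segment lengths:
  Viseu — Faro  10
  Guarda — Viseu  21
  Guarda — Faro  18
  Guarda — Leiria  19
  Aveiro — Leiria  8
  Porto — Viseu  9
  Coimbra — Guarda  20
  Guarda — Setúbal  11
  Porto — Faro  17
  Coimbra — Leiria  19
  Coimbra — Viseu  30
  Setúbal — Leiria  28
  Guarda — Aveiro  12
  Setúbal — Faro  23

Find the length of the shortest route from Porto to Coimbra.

39

A few of the Porto→Coimbra routes:
Porto -> Faro -> Viseu -> Coimbra: 17 + 10 + 30 = 57
Porto -> Faro -> Guarda -> Coimbra: 17 + 18 + 20 = 55
Porto -> Viseu -> Coimbra: 9 + 30 = 39
Porto -> Viseu -> Guarda -> Coimbra: 9 + 21 + 20 = 50
Porto -> Faro -> Viseu -> Guarda -> Coimbra: 17 + 10 + 21 + 20 = 68
Porto -> Viseu -> Faro -> Guarda -> Coimbra: 9 + 10 + 18 + 20 = 57
Best route has total 39.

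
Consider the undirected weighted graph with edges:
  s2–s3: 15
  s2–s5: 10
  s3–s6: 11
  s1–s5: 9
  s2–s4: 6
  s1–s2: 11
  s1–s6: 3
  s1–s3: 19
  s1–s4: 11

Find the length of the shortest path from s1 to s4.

Comparing a few candidate routes:
s1 -> s2 -> s4: 11 + 6 = 17
s1 -> s4: 11
s1 -> s5 -> s2 -> s4: 9 + 10 + 6 = 25
The minimum is 11.

11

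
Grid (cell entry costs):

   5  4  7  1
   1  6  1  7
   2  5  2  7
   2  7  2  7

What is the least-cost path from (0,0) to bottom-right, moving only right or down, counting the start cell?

Take r0c0→r1c0→r1c1→r1c2→r2c2→r3c2→r3c3 for a total of 5 + 1 + 6 + 1 + 2 + 2 + 7 = 24.

24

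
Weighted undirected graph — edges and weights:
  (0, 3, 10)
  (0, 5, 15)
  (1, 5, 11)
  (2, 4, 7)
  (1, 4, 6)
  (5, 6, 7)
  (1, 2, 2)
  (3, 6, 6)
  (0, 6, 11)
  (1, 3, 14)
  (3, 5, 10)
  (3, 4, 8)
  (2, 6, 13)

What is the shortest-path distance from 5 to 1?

11

Some routes from 5 to 1:
5 → 1: 11
5 → 3 → 4 → 1: 10 + 8 + 6 = 24
5 → 6 → 3 → 1: 7 + 6 + 14 = 27
5 → 3 → 1: 10 + 14 = 24
5 → 6 → 2 → 1: 7 + 13 + 2 = 22
5 → 6 → 3 → 4 → 1: 7 + 6 + 8 + 6 = 27
Best route has total 11.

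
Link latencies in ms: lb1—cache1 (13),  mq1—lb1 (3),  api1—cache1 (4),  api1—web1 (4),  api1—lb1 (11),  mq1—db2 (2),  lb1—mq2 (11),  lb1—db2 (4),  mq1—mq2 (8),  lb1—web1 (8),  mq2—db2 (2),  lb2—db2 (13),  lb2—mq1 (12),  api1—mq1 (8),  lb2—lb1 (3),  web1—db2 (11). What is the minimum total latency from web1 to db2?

11

A few of the web1→db2 routes:
web1 - lb1 - mq1 - db2: 8 + 3 + 2 = 13
web1 - db2: 11
web1 - lb1 - db2: 8 + 4 = 12
Best route has total 11 ms.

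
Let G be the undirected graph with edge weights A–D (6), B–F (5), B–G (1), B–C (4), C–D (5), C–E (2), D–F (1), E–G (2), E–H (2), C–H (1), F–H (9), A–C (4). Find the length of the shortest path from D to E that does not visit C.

9

Routes from D to E avoiding C:
D → F → H → E: 1 + 9 + 2 = 12
D → F → B → G → E: 1 + 5 + 1 + 2 = 9
Best route has total 9.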